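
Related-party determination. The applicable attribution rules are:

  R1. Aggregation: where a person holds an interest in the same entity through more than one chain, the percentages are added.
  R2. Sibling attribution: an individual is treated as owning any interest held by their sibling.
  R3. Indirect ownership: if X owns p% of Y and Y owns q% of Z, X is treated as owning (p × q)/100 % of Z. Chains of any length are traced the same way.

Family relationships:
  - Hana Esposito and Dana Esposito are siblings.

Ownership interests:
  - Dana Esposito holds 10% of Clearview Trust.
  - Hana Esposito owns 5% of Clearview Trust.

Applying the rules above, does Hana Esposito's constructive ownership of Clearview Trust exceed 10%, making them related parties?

Yes

By sibling attribution (R2), Hana Esposito is treated as also owning Dana Esposito's interest in Clearview Trust, giving 5% + 10% = 15%.
Direct interest in Clearview Trust: 15%.
15% exceeds the 10% threshold, so Hana is a related party to Clearview Trust.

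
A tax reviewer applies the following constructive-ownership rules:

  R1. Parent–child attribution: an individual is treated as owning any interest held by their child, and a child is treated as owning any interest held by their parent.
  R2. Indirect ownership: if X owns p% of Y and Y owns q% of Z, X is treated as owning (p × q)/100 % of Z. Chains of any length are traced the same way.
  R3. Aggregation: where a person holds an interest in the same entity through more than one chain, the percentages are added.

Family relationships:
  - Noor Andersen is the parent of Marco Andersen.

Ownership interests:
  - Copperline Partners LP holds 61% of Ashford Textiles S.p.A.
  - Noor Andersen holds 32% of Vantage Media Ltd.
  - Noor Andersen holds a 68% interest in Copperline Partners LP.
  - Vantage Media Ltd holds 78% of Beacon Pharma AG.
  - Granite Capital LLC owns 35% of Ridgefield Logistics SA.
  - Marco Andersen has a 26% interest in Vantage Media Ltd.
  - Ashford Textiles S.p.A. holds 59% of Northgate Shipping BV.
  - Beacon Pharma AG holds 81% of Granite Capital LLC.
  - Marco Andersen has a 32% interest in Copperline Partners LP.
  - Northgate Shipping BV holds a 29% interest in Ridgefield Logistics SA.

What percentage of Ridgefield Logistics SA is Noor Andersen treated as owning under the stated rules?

23.26264%

By parent–child attribution (R1), Noor Andersen is treated as also owning Marco Andersen's interest in Copperline Partners LP, giving 68% + 32% = 100%.
By parent–child attribution (R1), Noor Andersen is treated as also owning Marco Andersen's interest in Vantage Media Ltd, giving 32% + 26% = 58%.
Chain via Copperline Partners LP → Ashford Textiles S.p.A. → Northgate Shipping BV (R2): 100% × 61% × 59% × 29% = 10.4371% of Ridgefield Logistics SA.
Chain via Vantage Media Ltd → Beacon Pharma AG → Granite Capital LLC (R2): 58% × 78% × 81% × 35% = 12.82554% of Ridgefield Logistics SA.
Aggregating (R3): 10.4371% + 12.82554% = 23.26264%.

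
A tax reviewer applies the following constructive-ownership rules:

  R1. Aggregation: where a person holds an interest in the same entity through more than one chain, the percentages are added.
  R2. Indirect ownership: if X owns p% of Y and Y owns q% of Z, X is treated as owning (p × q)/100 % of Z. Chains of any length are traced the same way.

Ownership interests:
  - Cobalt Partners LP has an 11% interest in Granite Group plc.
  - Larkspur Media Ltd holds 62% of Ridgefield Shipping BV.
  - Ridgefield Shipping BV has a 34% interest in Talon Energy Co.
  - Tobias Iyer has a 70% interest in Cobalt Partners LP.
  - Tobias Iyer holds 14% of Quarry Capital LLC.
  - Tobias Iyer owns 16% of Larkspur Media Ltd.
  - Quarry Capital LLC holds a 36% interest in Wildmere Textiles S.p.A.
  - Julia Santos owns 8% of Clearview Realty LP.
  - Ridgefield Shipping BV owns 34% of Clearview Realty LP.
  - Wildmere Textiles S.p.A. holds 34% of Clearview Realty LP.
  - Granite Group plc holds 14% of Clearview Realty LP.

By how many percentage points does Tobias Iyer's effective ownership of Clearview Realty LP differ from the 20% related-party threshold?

13.8356

Chain via Larkspur Media Ltd → Ridgefield Shipping BV (R2): 16% × 62% × 34% = 3.3728% of Clearview Realty LP.
Chain via Quarry Capital LLC → Wildmere Textiles S.p.A. (R2): 14% × 36% × 34% = 1.7136% of Clearview Realty LP.
Chain via Cobalt Partners LP → Granite Group plc (R2): 70% × 11% × 14% = 1.078% of Clearview Realty LP.
Aggregating (R1): 3.3728% + 1.7136% + 1.078% = 6.1644%.
6.1644% falls short of the 20% threshold by 13.8356 percentage points.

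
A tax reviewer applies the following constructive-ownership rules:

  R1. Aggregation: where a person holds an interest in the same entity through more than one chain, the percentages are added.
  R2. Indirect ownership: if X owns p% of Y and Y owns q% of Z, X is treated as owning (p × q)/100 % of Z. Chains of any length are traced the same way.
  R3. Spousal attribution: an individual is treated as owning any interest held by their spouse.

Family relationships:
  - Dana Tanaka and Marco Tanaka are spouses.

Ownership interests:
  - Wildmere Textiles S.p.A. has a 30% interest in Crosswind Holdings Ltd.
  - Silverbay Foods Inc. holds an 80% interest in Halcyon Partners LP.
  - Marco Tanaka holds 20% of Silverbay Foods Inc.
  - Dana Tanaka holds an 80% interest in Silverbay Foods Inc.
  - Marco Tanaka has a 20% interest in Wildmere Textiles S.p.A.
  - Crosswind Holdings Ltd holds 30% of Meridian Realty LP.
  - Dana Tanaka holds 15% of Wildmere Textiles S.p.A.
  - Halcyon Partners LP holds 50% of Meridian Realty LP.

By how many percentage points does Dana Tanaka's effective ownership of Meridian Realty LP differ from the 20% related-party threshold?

23.15

By spousal attribution (R3), Dana Tanaka is treated as also owning Marco Tanaka's interest in Silverbay Foods Inc, giving 80% + 20% = 100%.
By spousal attribution (R3), Dana Tanaka is treated as also owning Marco Tanaka's interest in Wildmere Textiles S.p.A, giving 15% + 20% = 35%.
Chain via Silverbay Foods Inc. → Halcyon Partners LP (R2): 100% × 80% × 50% = 40% of Meridian Realty LP.
Chain via Wildmere Textiles S.p.A. → Crosswind Holdings Ltd (R2): 35% × 30% × 30% = 3.15% of Meridian Realty LP.
Aggregating (R1): 40% + 3.15% = 43.15%.
43.15% exceeds the 20% threshold by 23.15 percentage points.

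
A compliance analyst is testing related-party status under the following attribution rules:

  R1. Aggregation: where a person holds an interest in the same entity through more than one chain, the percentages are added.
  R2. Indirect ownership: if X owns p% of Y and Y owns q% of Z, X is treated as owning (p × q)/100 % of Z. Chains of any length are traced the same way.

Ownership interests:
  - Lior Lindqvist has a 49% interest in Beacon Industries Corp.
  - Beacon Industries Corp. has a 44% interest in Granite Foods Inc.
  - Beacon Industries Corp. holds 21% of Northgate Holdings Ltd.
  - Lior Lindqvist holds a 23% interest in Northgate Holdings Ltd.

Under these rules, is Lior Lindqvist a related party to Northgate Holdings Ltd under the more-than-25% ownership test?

Yes

Chain via Beacon Industries Corp. (R2): 49% × 21% = 10.29% of Northgate Holdings Ltd.
Direct interest in Northgate Holdings Ltd: 23%.
Aggregating (R1): 10.29% + 23% = 33.29%.
33.29% exceeds the 25% threshold, so Lior is a related party to Northgate Holdings Ltd.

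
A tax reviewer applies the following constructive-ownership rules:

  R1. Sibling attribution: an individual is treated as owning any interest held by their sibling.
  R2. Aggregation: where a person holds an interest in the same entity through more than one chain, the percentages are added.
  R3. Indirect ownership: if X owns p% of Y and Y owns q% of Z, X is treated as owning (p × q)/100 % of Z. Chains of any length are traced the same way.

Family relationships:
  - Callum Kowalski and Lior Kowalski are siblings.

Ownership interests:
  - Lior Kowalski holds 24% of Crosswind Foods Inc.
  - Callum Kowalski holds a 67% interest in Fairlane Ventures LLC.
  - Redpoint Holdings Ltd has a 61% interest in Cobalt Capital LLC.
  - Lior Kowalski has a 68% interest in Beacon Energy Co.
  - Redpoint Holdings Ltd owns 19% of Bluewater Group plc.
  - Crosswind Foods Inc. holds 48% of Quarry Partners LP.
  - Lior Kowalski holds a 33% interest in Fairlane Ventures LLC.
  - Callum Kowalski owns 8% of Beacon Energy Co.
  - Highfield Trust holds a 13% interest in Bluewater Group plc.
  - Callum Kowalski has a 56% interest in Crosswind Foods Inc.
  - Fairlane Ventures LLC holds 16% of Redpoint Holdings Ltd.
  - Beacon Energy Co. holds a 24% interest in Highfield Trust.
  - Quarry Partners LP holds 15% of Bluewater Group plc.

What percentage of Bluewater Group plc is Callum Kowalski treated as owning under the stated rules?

11.1712%

By sibling attribution (R1), Callum Kowalski is treated as also owning Lior Kowalski's interest in Fairlane Ventures LLC, giving 67% + 33% = 100%.
By sibling attribution (R1), Callum Kowalski is treated as also owning Lior Kowalski's interest in Beacon Energy Co, giving 8% + 68% = 76%.
By sibling attribution (R1), Callum Kowalski is treated as also owning Lior Kowalski's interest in Crosswind Foods Inc, giving 56% + 24% = 80%.
Chain via Fairlane Ventures LLC → Redpoint Holdings Ltd (R3): 100% × 16% × 19% = 3.04% of Bluewater Group plc.
Chain via Beacon Energy Co. → Highfield Trust (R3): 76% × 24% × 13% = 2.3712% of Bluewater Group plc.
Chain via Crosswind Foods Inc. → Quarry Partners LP (R3): 80% × 48% × 15% = 5.76% of Bluewater Group plc.
Aggregating (R2): 3.04% + 2.3712% + 5.76% = 11.1712%.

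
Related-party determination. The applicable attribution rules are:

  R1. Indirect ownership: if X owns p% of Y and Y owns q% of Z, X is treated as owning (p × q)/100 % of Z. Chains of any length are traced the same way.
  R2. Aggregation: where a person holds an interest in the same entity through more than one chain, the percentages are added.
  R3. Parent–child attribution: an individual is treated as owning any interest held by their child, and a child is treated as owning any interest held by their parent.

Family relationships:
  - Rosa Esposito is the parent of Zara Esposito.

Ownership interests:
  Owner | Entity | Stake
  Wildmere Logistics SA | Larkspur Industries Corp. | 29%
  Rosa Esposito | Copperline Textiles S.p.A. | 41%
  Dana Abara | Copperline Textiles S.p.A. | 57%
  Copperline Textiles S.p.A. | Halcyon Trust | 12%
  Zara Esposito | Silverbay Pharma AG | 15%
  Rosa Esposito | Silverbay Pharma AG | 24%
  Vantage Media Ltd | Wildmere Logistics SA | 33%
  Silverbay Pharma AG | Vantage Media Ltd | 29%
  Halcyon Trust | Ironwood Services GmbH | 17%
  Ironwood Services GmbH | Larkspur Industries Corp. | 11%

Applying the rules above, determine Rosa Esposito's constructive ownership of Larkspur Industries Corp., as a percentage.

By parent–child attribution (R3), Rosa Esposito is treated as also owning Zara Esposito's interest in Silverbay Pharma AG, giving 24% + 15% = 39%.
Chain via Copperline Textiles S.p.A. → Halcyon Trust → Ironwood Services GmbH (R1): 41% × 12% × 17% × 11% = 0.092004% of Larkspur Industries Corp.
Chain via Silverbay Pharma AG → Vantage Media Ltd → Wildmere Logistics SA (R1): 39% × 29% × 33% × 29% = 1.082367% of Larkspur Industries Corp.
Aggregating (R2): 0.092004% + 1.082367% = 1.174371%.

1.174371%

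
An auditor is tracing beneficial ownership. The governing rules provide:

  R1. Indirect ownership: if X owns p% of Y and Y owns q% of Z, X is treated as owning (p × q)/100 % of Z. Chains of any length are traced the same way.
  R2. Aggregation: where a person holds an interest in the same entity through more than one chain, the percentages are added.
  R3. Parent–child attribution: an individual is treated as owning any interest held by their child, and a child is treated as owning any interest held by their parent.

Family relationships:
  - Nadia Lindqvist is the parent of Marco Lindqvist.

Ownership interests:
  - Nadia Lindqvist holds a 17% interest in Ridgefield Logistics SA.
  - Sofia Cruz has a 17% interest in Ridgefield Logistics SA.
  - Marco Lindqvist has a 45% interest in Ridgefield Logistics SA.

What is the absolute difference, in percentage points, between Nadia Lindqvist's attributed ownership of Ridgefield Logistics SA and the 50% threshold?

By parent–child attribution (R3), Nadia Lindqvist is treated as also owning Marco Lindqvist's interest in Ridgefield Logistics SA, giving 17% + 45% = 62%.
Direct interest in Ridgefield Logistics SA: 62%.
62% exceeds the 50% threshold by 12 percentage points.

12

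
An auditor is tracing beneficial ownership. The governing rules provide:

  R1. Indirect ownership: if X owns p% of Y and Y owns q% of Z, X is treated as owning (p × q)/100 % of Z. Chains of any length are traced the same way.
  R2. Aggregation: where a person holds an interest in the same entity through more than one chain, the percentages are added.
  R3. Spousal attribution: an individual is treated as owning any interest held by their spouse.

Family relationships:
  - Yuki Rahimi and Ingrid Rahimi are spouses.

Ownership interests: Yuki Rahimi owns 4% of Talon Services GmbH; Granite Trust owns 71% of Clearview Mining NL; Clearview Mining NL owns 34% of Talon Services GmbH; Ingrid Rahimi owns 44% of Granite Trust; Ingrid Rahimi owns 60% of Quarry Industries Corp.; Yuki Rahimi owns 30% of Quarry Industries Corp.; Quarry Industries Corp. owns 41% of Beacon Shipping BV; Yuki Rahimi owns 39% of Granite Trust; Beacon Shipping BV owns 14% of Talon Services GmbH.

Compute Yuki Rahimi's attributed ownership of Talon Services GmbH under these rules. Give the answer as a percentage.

By spousal attribution (R3), Yuki Rahimi is treated as also owning Ingrid Rahimi's interest in Quarry Industries Corp, giving 30% + 60% = 90%.
By spousal attribution (R3), Yuki Rahimi is treated as also owning Ingrid Rahimi's interest in Granite Trust, giving 39% + 44% = 83%.
Chain via Quarry Industries Corp. → Beacon Shipping BV (R1): 90% × 41% × 14% = 5.166% of Talon Services GmbH.
Chain via Granite Trust → Clearview Mining NL (R1): 83% × 71% × 34% = 20.0362% of Talon Services GmbH.
Direct interest in Talon Services GmbH: 4%.
Aggregating (R2): 5.166% + 20.0362% + 4% = 29.2022%.

29.2022%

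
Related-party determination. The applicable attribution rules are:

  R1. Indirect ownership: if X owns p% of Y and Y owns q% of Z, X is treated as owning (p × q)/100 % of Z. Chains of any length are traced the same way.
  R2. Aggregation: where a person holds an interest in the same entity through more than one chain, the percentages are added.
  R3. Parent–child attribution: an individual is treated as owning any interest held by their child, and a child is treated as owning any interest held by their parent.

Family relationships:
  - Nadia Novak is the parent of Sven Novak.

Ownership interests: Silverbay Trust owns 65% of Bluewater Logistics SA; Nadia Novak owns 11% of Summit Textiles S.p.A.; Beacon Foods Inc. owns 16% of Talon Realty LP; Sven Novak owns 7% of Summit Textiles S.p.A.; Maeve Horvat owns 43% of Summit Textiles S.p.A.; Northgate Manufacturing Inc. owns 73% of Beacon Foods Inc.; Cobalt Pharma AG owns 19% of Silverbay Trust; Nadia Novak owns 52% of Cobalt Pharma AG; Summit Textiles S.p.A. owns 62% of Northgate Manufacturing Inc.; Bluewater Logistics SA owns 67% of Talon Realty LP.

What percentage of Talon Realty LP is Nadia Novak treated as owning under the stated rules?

By parent–child attribution (R3), Nadia Novak is treated as also owning Sven Novak's interest in Summit Textiles S.p.A, giving 11% + 7% = 18%.
Chain via Summit Textiles S.p.A. → Northgate Manufacturing Inc. → Beacon Foods Inc. (R1): 18% × 62% × 73% × 16% = 1.303488% of Talon Realty LP.
Chain via Cobalt Pharma AG → Silverbay Trust → Bluewater Logistics SA (R1): 52% × 19% × 65% × 67% = 4.30274% of Talon Realty LP.
Aggregating (R2): 1.303488% + 4.30274% = 5.606228%.

5.606228%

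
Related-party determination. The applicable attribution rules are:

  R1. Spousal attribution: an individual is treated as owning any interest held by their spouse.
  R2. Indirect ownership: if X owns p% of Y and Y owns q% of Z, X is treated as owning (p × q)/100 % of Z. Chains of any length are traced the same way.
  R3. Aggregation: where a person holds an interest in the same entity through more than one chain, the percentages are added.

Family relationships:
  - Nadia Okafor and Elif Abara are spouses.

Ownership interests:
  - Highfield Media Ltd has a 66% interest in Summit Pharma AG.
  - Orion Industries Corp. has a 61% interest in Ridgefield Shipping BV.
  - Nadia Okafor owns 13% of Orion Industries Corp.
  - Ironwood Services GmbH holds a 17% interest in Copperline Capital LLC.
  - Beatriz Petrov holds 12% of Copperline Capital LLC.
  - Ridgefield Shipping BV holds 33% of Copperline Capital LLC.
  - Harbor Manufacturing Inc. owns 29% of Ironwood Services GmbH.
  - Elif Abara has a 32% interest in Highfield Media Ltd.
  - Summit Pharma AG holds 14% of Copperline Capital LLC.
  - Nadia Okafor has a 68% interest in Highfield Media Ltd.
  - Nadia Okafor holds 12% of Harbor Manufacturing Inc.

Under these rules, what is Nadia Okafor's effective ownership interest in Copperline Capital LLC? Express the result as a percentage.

By spousal attribution (R1), Nadia Okafor is treated as also owning Elif Abara's interest in Highfield Media Ltd, giving 68% + 32% = 100%.
Chain via Orion Industries Corp. → Ridgefield Shipping BV (R2): 13% × 61% × 33% = 2.6169% of Copperline Capital LLC.
Chain via Highfield Media Ltd → Summit Pharma AG (R2): 100% × 66% × 14% = 9.24% of Copperline Capital LLC.
Chain via Harbor Manufacturing Inc. → Ironwood Services GmbH (R2): 12% × 29% × 17% = 0.5916% of Copperline Capital LLC.
Aggregating (R3): 2.6169% + 9.24% + 0.5916% = 12.4485%.

12.4485%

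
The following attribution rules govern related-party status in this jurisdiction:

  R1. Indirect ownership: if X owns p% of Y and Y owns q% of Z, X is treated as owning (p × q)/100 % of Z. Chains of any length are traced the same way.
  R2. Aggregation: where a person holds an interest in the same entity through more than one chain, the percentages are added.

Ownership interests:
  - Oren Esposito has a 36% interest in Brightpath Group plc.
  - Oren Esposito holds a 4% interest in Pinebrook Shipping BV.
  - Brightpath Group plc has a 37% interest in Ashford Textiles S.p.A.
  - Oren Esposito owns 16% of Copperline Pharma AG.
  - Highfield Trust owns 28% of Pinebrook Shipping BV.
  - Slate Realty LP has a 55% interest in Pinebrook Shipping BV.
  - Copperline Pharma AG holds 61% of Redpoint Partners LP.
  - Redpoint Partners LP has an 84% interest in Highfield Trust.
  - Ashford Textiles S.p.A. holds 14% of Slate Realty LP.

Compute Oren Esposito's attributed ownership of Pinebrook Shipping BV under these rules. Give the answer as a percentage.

Chain via Brightpath Group plc → Ashford Textiles S.p.A. → Slate Realty LP (R1): 36% × 37% × 14% × 55% = 1.02564% of Pinebrook Shipping BV.
Chain via Copperline Pharma AG → Redpoint Partners LP → Highfield Trust (R1): 16% × 61% × 84% × 28% = 2.295552% of Pinebrook Shipping BV.
Direct interest in Pinebrook Shipping BV: 4%.
Aggregating (R2): 1.02564% + 2.295552% + 4% = 7.321192%.

7.321192%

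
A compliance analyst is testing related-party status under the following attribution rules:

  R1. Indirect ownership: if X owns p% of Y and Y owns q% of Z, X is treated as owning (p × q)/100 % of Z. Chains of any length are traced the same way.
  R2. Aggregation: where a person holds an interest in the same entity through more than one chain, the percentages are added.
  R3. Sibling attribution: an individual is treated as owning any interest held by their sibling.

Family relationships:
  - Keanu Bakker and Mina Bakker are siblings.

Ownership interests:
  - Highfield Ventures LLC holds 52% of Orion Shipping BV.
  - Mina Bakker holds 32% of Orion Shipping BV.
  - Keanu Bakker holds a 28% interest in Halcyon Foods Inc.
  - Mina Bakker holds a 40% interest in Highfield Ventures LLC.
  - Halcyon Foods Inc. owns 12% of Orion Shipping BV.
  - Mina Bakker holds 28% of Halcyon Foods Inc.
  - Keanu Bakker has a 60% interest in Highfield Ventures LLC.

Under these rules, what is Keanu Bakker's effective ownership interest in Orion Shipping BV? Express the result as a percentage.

90.72%

By sibling attribution (R3), Keanu Bakker is treated as also owning Mina Bakker's interest in Halcyon Foods Inc, giving 28% + 28% = 56%.
By sibling attribution (R3), Keanu Bakker is treated as also owning Mina Bakker's interest in Highfield Ventures LLC, giving 60% + 40% = 100%.
By sibling attribution (R3), Keanu Bakker is treated as owning Mina Bakker's 32% interest in Orion Shipping BV.
Chain via Halcyon Foods Inc. (R1): 56% × 12% = 6.72% of Orion Shipping BV.
Chain via Highfield Ventures LLC (R1): 100% × 52% = 52% of Orion Shipping BV.
Direct interest in Orion Shipping BV: 32%.
Aggregating (R2): 6.72% + 52% + 32% = 90.72%.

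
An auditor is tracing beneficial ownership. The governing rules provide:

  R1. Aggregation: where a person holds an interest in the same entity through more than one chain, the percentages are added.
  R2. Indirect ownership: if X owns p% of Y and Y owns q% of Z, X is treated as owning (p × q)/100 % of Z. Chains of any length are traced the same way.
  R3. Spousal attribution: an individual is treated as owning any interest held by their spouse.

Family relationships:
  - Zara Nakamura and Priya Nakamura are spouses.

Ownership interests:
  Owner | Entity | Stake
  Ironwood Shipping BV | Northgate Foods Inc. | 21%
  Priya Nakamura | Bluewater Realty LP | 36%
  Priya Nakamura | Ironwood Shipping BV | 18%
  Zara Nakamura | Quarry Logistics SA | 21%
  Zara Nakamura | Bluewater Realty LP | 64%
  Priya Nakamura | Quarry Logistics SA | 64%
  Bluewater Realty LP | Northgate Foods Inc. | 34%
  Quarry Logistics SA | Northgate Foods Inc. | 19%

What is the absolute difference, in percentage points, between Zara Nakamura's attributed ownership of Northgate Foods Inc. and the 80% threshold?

26.07

By spousal attribution (R3), Zara Nakamura is treated as also owning Priya Nakamura's interest in Bluewater Realty LP, giving 64% + 36% = 100%.
By spousal attribution (R3), Zara Nakamura is treated as also owning Priya Nakamura's interest in Quarry Logistics SA, giving 21% + 64% = 85%.
By spousal attribution (R3), Zara Nakamura is treated as owning Priya Nakamura's 18% interest in Ironwood Shipping BV.
Chain via Bluewater Realty LP (R2): 100% × 34% = 34% of Northgate Foods Inc.
Chain via Quarry Logistics SA (R2): 85% × 19% = 16.15% of Northgate Foods Inc.
Chain via Ironwood Shipping BV (R2): 18% × 21% = 3.78% of Northgate Foods Inc.
Aggregating (R1): 34% + 16.15% + 3.78% = 53.93%.
53.93% falls short of the 80% threshold by 26.07 percentage points.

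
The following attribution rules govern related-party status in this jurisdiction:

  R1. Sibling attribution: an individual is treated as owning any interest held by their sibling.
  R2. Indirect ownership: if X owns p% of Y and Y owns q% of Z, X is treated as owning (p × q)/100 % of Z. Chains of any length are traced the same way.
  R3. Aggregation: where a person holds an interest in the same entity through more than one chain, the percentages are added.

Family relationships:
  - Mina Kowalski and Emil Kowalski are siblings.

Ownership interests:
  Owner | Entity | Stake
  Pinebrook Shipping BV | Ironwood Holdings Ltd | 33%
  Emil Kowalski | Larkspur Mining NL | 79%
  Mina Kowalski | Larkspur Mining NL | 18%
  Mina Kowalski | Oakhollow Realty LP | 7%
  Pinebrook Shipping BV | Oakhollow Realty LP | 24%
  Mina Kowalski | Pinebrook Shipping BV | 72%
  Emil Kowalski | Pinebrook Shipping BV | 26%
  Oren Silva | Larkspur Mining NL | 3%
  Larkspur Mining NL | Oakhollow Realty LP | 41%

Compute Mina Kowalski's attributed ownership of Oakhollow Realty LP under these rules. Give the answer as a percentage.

70.29%

By sibling attribution (R1), Mina Kowalski is treated as also owning Emil Kowalski's interest in Pinebrook Shipping BV, giving 72% + 26% = 98%.
By sibling attribution (R1), Mina Kowalski is treated as also owning Emil Kowalski's interest in Larkspur Mining NL, giving 18% + 79% = 97%.
Chain via Pinebrook Shipping BV (R2): 98% × 24% = 23.52% of Oakhollow Realty LP.
Chain via Larkspur Mining NL (R2): 97% × 41% = 39.77% of Oakhollow Realty LP.
Direct interest in Oakhollow Realty LP: 7%.
Aggregating (R3): 23.52% + 39.77% + 7% = 70.29%.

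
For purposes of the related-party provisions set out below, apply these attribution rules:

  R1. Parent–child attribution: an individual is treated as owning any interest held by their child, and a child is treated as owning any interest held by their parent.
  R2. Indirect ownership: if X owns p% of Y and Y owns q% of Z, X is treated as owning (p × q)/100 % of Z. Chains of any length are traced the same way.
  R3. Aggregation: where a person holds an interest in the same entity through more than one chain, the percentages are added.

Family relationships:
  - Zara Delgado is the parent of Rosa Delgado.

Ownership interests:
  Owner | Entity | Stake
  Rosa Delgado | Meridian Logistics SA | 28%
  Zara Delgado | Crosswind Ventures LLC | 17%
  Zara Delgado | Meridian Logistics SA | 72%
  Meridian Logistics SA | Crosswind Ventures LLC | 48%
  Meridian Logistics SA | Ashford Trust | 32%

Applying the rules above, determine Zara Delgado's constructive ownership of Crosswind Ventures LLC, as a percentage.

65%

By parent–child attribution (R1), Zara Delgado is treated as also owning Rosa Delgado's interest in Meridian Logistics SA, giving 72% + 28% = 100%.
Chain via Meridian Logistics SA (R2): 100% × 48% = 48% of Crosswind Ventures LLC.
Direct interest in Crosswind Ventures LLC: 17%.
Aggregating (R3): 48% + 17% = 65%.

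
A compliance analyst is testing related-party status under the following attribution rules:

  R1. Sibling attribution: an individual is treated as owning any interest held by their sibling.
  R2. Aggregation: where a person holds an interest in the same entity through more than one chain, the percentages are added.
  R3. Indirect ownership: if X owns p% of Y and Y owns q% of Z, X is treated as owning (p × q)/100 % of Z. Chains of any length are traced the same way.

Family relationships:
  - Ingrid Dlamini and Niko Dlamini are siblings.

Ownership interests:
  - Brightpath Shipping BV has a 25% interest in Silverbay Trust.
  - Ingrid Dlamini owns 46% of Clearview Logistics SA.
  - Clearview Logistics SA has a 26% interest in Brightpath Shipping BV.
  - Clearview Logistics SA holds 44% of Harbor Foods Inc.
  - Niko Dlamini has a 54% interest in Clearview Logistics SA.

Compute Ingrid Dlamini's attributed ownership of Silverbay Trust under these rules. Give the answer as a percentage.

By sibling attribution (R1), Ingrid Dlamini is treated as also owning Niko Dlamini's interest in Clearview Logistics SA, giving 46% + 54% = 100%.
Chain via Clearview Logistics SA → Brightpath Shipping BV (R3): 100% × 26% × 25% = 6.5% of Silverbay Trust.

6.5%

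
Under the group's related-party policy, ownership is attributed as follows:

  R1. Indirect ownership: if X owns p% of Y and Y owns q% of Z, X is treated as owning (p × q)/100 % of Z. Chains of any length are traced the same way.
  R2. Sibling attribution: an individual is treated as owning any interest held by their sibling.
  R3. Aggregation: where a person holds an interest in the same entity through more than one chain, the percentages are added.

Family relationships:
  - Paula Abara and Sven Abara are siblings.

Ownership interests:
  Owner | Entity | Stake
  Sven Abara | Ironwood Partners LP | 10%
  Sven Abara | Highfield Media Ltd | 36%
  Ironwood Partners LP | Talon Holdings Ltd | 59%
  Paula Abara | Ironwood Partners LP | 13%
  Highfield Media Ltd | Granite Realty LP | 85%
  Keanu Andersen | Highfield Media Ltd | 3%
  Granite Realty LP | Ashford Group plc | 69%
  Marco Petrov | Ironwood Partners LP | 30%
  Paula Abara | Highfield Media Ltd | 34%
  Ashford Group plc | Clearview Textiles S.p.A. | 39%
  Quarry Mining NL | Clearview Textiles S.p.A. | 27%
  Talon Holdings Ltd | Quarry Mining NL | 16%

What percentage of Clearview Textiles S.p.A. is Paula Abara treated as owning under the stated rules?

By sibling attribution (R2), Paula Abara is treated as also owning Sven Abara's interest in Highfield Media Ltd, giving 34% + 36% = 70%.
By sibling attribution (R2), Paula Abara is treated as also owning Sven Abara's interest in Ironwood Partners LP, giving 13% + 10% = 23%.
Chain via Highfield Media Ltd → Granite Realty LP → Ashford Group plc (R1): 70% × 85% × 69% × 39% = 16.01145% of Clearview Textiles S.p.A.
Chain via Ironwood Partners LP → Talon Holdings Ltd → Quarry Mining NL (R1): 23% × 59% × 16% × 27% = 0.586224% of Clearview Textiles S.p.A.
Aggregating (R3): 16.01145% + 0.586224% = 16.597674%.

16.597674%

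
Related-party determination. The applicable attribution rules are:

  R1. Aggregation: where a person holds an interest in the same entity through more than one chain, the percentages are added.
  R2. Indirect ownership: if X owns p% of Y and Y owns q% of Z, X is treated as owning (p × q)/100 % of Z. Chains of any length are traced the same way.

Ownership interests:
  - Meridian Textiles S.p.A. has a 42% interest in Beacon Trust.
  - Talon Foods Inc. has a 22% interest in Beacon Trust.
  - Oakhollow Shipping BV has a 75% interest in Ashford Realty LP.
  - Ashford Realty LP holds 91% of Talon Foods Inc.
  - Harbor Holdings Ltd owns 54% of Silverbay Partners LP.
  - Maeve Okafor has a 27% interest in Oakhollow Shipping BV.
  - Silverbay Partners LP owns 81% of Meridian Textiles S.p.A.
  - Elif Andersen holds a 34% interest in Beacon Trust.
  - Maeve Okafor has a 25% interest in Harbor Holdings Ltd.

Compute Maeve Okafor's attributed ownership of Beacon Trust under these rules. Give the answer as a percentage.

Chain via Harbor Holdings Ltd → Silverbay Partners LP → Meridian Textiles S.p.A. (R2): 25% × 54% × 81% × 42% = 4.5927% of Beacon Trust.
Chain via Oakhollow Shipping BV → Ashford Realty LP → Talon Foods Inc. (R2): 27% × 75% × 91% × 22% = 4.05405% of Beacon Trust.
Aggregating (R1): 4.5927% + 4.05405% = 8.64675%.

8.64675%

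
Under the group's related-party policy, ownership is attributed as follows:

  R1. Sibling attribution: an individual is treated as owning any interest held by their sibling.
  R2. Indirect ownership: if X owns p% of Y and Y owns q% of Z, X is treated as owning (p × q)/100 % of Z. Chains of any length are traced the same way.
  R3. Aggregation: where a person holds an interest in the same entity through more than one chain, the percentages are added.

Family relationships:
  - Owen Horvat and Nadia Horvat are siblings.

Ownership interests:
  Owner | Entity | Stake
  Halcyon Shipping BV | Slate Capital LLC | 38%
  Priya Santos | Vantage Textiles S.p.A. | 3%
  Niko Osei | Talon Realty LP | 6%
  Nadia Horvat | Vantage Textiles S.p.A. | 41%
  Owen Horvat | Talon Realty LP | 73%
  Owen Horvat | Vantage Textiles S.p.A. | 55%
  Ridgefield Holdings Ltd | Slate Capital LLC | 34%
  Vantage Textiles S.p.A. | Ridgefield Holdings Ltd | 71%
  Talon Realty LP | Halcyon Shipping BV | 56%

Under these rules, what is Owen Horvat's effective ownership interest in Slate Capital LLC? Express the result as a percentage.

38.7088%

By sibling attribution (R1), Owen Horvat is treated as also owning Nadia Horvat's interest in Vantage Textiles S.p.A, giving 55% + 41% = 96%.
Chain via Talon Realty LP → Halcyon Shipping BV (R2): 73% × 56% × 38% = 15.5344% of Slate Capital LLC.
Chain via Vantage Textiles S.p.A. → Ridgefield Holdings Ltd (R2): 96% × 71% × 34% = 23.1744% of Slate Capital LLC.
Aggregating (R3): 15.5344% + 23.1744% = 38.7088%.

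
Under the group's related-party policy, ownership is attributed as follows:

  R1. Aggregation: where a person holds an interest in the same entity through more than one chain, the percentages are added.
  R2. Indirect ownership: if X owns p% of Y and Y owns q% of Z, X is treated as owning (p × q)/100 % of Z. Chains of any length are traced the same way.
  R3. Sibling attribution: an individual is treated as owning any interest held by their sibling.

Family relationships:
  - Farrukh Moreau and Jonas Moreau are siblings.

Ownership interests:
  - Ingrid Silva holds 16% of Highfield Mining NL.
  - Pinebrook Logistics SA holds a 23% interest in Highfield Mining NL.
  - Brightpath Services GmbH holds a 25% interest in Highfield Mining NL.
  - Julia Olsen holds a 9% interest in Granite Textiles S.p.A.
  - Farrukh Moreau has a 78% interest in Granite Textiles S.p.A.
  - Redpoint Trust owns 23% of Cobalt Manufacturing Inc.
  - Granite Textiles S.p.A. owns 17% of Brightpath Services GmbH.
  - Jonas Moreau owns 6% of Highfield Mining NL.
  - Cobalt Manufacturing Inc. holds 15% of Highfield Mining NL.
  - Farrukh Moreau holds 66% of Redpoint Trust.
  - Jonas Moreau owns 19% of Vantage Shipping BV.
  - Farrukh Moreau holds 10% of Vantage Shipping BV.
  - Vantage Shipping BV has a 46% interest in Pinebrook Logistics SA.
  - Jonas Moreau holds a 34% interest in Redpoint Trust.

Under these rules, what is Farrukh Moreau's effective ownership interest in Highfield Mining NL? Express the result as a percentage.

By sibling attribution (R3), Farrukh Moreau is treated as also owning Jonas Moreau's interest in Vantage Shipping BV, giving 10% + 19% = 29%.
By sibling attribution (R3), Farrukh Moreau is treated as also owning Jonas Moreau's interest in Redpoint Trust, giving 66% + 34% = 100%.
By sibling attribution (R3), Farrukh Moreau is treated as owning Jonas Moreau's 6% interest in Highfield Mining NL.
Chain via Vantage Shipping BV → Pinebrook Logistics SA (R2): 29% × 46% × 23% = 3.0682% of Highfield Mining NL.
Chain via Redpoint Trust → Cobalt Manufacturing Inc. (R2): 100% × 23% × 15% = 3.45% of Highfield Mining NL.
Chain via Granite Textiles S.p.A. → Brightpath Services GmbH (R2): 78% × 17% × 25% = 3.315% of Highfield Mining NL.
Direct interest in Highfield Mining NL: 6%.
Aggregating (R1): 3.0682% + 3.45% + 3.315% + 6% = 15.8332%.

15.8332%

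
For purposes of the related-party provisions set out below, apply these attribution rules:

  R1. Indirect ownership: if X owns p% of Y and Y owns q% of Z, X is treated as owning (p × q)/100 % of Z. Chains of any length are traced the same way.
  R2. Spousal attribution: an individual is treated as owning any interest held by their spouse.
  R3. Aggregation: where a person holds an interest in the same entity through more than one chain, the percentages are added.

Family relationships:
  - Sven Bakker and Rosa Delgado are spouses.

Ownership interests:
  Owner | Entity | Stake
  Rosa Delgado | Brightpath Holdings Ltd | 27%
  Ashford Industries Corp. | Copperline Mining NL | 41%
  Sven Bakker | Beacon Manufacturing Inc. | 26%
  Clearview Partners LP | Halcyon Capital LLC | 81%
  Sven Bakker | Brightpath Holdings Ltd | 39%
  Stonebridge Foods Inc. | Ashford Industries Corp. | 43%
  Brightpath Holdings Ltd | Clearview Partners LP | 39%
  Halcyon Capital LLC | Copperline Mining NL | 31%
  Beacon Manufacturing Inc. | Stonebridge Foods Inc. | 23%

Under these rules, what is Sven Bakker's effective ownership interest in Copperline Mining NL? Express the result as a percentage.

By spousal attribution (R2), Sven Bakker is treated as also owning Rosa Delgado's interest in Brightpath Holdings Ltd, giving 39% + 27% = 66%.
Chain via Brightpath Holdings Ltd → Clearview Partners LP → Halcyon Capital LLC (R1): 66% × 39% × 81% × 31% = 6.463314% of Copperline Mining NL.
Chain via Beacon Manufacturing Inc. → Stonebridge Foods Inc. → Ashford Industries Corp. (R1): 26% × 23% × 43% × 41% = 1.054274% of Copperline Mining NL.
Aggregating (R3): 6.463314% + 1.054274% = 7.517588%.

7.517588%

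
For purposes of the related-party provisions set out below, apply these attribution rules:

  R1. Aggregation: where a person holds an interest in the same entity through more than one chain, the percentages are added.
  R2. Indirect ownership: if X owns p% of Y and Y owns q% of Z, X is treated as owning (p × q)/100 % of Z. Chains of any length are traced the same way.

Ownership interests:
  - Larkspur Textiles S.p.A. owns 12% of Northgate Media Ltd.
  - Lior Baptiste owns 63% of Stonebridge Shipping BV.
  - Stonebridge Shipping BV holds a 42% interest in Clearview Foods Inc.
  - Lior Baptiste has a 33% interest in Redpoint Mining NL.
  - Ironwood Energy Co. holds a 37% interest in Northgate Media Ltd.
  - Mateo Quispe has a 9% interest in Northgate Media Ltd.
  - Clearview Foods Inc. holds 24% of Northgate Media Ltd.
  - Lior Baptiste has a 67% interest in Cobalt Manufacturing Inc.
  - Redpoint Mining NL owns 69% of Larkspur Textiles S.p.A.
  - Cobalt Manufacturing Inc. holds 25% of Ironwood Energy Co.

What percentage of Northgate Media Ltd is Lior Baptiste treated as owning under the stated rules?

Chain via Stonebridge Shipping BV → Clearview Foods Inc. (R2): 63% × 42% × 24% = 6.3504% of Northgate Media Ltd.
Chain via Redpoint Mining NL → Larkspur Textiles S.p.A. (R2): 33% × 69% × 12% = 2.7324% of Northgate Media Ltd.
Chain via Cobalt Manufacturing Inc. → Ironwood Energy Co. (R2): 67% × 25% × 37% = 6.1975% of Northgate Media Ltd.
Aggregating (R1): 6.3504% + 2.7324% + 6.1975% = 15.2803%.

15.2803%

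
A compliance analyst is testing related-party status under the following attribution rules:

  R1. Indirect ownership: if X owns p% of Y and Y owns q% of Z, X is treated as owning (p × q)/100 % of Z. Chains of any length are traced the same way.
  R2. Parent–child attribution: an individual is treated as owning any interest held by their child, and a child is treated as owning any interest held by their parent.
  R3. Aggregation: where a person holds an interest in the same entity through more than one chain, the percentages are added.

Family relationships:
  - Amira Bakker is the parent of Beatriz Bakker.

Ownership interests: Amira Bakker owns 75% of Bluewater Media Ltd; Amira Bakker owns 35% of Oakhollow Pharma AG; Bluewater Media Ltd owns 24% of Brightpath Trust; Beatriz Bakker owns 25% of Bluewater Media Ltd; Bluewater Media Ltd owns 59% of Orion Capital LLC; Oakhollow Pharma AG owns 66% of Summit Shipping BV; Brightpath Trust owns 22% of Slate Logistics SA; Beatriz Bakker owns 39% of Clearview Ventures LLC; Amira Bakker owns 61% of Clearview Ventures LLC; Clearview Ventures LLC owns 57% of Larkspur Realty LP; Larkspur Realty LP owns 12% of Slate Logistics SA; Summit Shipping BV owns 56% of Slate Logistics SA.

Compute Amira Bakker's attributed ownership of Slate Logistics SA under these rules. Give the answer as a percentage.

25.056%

By parent–child attribution (R2), Amira Bakker is treated as also owning Beatriz Bakker's interest in Clearview Ventures LLC, giving 61% + 39% = 100%.
By parent–child attribution (R2), Amira Bakker is treated as also owning Beatriz Bakker's interest in Bluewater Media Ltd, giving 75% + 25% = 100%.
Chain via Clearview Ventures LLC → Larkspur Realty LP (R1): 100% × 57% × 12% = 6.84% of Slate Logistics SA.
Chain via Oakhollow Pharma AG → Summit Shipping BV (R1): 35% × 66% × 56% = 12.936% of Slate Logistics SA.
Chain via Bluewater Media Ltd → Brightpath Trust (R1): 100% × 24% × 22% = 5.28% of Slate Logistics SA.
Aggregating (R3): 6.84% + 12.936% + 5.28% = 25.056%.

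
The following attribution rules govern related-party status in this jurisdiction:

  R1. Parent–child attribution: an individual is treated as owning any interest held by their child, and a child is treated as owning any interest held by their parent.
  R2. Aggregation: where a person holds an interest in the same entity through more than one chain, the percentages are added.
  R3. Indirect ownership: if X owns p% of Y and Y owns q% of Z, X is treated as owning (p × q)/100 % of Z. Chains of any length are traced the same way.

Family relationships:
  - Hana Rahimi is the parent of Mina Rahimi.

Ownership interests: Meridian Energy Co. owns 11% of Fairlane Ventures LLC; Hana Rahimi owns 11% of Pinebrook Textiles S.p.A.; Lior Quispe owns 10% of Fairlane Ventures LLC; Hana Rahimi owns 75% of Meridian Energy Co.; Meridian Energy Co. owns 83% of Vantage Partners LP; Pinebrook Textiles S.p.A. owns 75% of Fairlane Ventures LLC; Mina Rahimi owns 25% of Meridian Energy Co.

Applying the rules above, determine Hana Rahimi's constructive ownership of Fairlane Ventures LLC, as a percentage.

By parent–child attribution (R1), Hana Rahimi is treated as also owning Mina Rahimi's interest in Meridian Energy Co, giving 75% + 25% = 100%.
Chain via Meridian Energy Co. (R3): 100% × 11% = 11% of Fairlane Ventures LLC.
Chain via Pinebrook Textiles S.p.A. (R3): 11% × 75% = 8.25% of Fairlane Ventures LLC.
Aggregating (R2): 11% + 8.25% = 19.25%.

19.25%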